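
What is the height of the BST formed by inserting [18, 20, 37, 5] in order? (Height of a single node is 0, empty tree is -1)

Insertion order: [18, 20, 37, 5]
Tree (level-order array): [18, 5, 20, None, None, None, 37]
Compute height bottom-up (empty subtree = -1):
  height(5) = 1 + max(-1, -1) = 0
  height(37) = 1 + max(-1, -1) = 0
  height(20) = 1 + max(-1, 0) = 1
  height(18) = 1 + max(0, 1) = 2
Height = 2


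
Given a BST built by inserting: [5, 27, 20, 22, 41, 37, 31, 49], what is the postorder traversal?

Tree insertion order: [5, 27, 20, 22, 41, 37, 31, 49]
Tree (level-order array): [5, None, 27, 20, 41, None, 22, 37, 49, None, None, 31]
Postorder traversal: [22, 20, 31, 37, 49, 41, 27, 5]


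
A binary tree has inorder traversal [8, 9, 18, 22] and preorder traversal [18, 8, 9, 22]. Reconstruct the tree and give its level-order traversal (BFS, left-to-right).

Inorder:  [8, 9, 18, 22]
Preorder: [18, 8, 9, 22]
Algorithm: preorder visits root first, so consume preorder in order;
for each root, split the current inorder slice at that value into
left-subtree inorder and right-subtree inorder, then recurse.
Recursive splits:
  root=18; inorder splits into left=[8, 9], right=[22]
  root=8; inorder splits into left=[], right=[9]
  root=9; inorder splits into left=[], right=[]
  root=22; inorder splits into left=[], right=[]
Reconstructed level-order: [18, 8, 22, 9]


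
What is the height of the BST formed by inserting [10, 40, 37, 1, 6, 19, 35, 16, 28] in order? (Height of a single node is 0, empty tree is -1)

Insertion order: [10, 40, 37, 1, 6, 19, 35, 16, 28]
Tree (level-order array): [10, 1, 40, None, 6, 37, None, None, None, 19, None, 16, 35, None, None, 28]
Compute height bottom-up (empty subtree = -1):
  height(6) = 1 + max(-1, -1) = 0
  height(1) = 1 + max(-1, 0) = 1
  height(16) = 1 + max(-1, -1) = 0
  height(28) = 1 + max(-1, -1) = 0
  height(35) = 1 + max(0, -1) = 1
  height(19) = 1 + max(0, 1) = 2
  height(37) = 1 + max(2, -1) = 3
  height(40) = 1 + max(3, -1) = 4
  height(10) = 1 + max(1, 4) = 5
Height = 5


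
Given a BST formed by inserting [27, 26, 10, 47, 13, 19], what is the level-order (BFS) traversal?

Tree insertion order: [27, 26, 10, 47, 13, 19]
Tree (level-order array): [27, 26, 47, 10, None, None, None, None, 13, None, 19]
BFS from the root, enqueuing left then right child of each popped node:
  queue [27] -> pop 27, enqueue [26, 47], visited so far: [27]
  queue [26, 47] -> pop 26, enqueue [10], visited so far: [27, 26]
  queue [47, 10] -> pop 47, enqueue [none], visited so far: [27, 26, 47]
  queue [10] -> pop 10, enqueue [13], visited so far: [27, 26, 47, 10]
  queue [13] -> pop 13, enqueue [19], visited so far: [27, 26, 47, 10, 13]
  queue [19] -> pop 19, enqueue [none], visited so far: [27, 26, 47, 10, 13, 19]
Result: [27, 26, 47, 10, 13, 19]


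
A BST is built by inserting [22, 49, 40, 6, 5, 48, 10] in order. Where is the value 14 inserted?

Starting tree (level order): [22, 6, 49, 5, 10, 40, None, None, None, None, None, None, 48]
Insertion path: 22 -> 6 -> 10
Result: insert 14 as right child of 10
Final tree (level order): [22, 6, 49, 5, 10, 40, None, None, None, None, 14, None, 48]


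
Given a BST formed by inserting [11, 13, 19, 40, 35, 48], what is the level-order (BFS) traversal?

Tree insertion order: [11, 13, 19, 40, 35, 48]
Tree (level-order array): [11, None, 13, None, 19, None, 40, 35, 48]
BFS from the root, enqueuing left then right child of each popped node:
  queue [11] -> pop 11, enqueue [13], visited so far: [11]
  queue [13] -> pop 13, enqueue [19], visited so far: [11, 13]
  queue [19] -> pop 19, enqueue [40], visited so far: [11, 13, 19]
  queue [40] -> pop 40, enqueue [35, 48], visited so far: [11, 13, 19, 40]
  queue [35, 48] -> pop 35, enqueue [none], visited so far: [11, 13, 19, 40, 35]
  queue [48] -> pop 48, enqueue [none], visited so far: [11, 13, 19, 40, 35, 48]
Result: [11, 13, 19, 40, 35, 48]


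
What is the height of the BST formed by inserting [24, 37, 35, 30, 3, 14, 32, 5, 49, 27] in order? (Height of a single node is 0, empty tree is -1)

Insertion order: [24, 37, 35, 30, 3, 14, 32, 5, 49, 27]
Tree (level-order array): [24, 3, 37, None, 14, 35, 49, 5, None, 30, None, None, None, None, None, 27, 32]
Compute height bottom-up (empty subtree = -1):
  height(5) = 1 + max(-1, -1) = 0
  height(14) = 1 + max(0, -1) = 1
  height(3) = 1 + max(-1, 1) = 2
  height(27) = 1 + max(-1, -1) = 0
  height(32) = 1 + max(-1, -1) = 0
  height(30) = 1 + max(0, 0) = 1
  height(35) = 1 + max(1, -1) = 2
  height(49) = 1 + max(-1, -1) = 0
  height(37) = 1 + max(2, 0) = 3
  height(24) = 1 + max(2, 3) = 4
Height = 4


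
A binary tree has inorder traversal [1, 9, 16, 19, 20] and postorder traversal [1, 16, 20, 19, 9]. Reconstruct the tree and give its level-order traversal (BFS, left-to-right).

Inorder:   [1, 9, 16, 19, 20]
Postorder: [1, 16, 20, 19, 9]
Algorithm: postorder visits root last, so walk postorder right-to-left;
each value is the root of the current inorder slice — split it at that
value, recurse on the right subtree first, then the left.
Recursive splits:
  root=9; inorder splits into left=[1], right=[16, 19, 20]
  root=19; inorder splits into left=[16], right=[20]
  root=20; inorder splits into left=[], right=[]
  root=16; inorder splits into left=[], right=[]
  root=1; inorder splits into left=[], right=[]
Reconstructed level-order: [9, 1, 19, 16, 20]


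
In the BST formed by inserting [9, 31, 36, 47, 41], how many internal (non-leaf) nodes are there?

Tree built from: [9, 31, 36, 47, 41]
Tree (level-order array): [9, None, 31, None, 36, None, 47, 41]
Rule: An internal node has at least one child.
Per-node child counts:
  node 9: 1 child(ren)
  node 31: 1 child(ren)
  node 36: 1 child(ren)
  node 47: 1 child(ren)
  node 41: 0 child(ren)
Matching nodes: [9, 31, 36, 47]
Count of internal (non-leaf) nodes: 4


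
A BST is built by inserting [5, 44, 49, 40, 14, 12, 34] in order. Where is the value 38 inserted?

Starting tree (level order): [5, None, 44, 40, 49, 14, None, None, None, 12, 34]
Insertion path: 5 -> 44 -> 40 -> 14 -> 34
Result: insert 38 as right child of 34
Final tree (level order): [5, None, 44, 40, 49, 14, None, None, None, 12, 34, None, None, None, 38]


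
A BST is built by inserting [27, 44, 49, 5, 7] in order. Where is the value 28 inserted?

Starting tree (level order): [27, 5, 44, None, 7, None, 49]
Insertion path: 27 -> 44
Result: insert 28 as left child of 44
Final tree (level order): [27, 5, 44, None, 7, 28, 49]


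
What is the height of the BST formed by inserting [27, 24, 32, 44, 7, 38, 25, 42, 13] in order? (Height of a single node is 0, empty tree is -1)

Insertion order: [27, 24, 32, 44, 7, 38, 25, 42, 13]
Tree (level-order array): [27, 24, 32, 7, 25, None, 44, None, 13, None, None, 38, None, None, None, None, 42]
Compute height bottom-up (empty subtree = -1):
  height(13) = 1 + max(-1, -1) = 0
  height(7) = 1 + max(-1, 0) = 1
  height(25) = 1 + max(-1, -1) = 0
  height(24) = 1 + max(1, 0) = 2
  height(42) = 1 + max(-1, -1) = 0
  height(38) = 1 + max(-1, 0) = 1
  height(44) = 1 + max(1, -1) = 2
  height(32) = 1 + max(-1, 2) = 3
  height(27) = 1 + max(2, 3) = 4
Height = 4


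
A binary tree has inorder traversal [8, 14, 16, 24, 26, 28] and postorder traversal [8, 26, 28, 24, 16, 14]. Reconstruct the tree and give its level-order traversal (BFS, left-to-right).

Inorder:   [8, 14, 16, 24, 26, 28]
Postorder: [8, 26, 28, 24, 16, 14]
Algorithm: postorder visits root last, so walk postorder right-to-left;
each value is the root of the current inorder slice — split it at that
value, recurse on the right subtree first, then the left.
Recursive splits:
  root=14; inorder splits into left=[8], right=[16, 24, 26, 28]
  root=16; inorder splits into left=[], right=[24, 26, 28]
  root=24; inorder splits into left=[], right=[26, 28]
  root=28; inorder splits into left=[26], right=[]
  root=26; inorder splits into left=[], right=[]
  root=8; inorder splits into left=[], right=[]
Reconstructed level-order: [14, 8, 16, 24, 28, 26]


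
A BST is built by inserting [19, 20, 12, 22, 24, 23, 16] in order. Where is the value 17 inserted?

Starting tree (level order): [19, 12, 20, None, 16, None, 22, None, None, None, 24, 23]
Insertion path: 19 -> 12 -> 16
Result: insert 17 as right child of 16
Final tree (level order): [19, 12, 20, None, 16, None, 22, None, 17, None, 24, None, None, 23]


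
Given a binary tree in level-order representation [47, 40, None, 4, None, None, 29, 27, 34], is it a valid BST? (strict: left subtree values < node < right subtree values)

Level-order array: [47, 40, None, 4, None, None, 29, 27, 34]
Validate using subtree bounds (lo, hi): at each node, require lo < value < hi,
then recurse left with hi=value and right with lo=value.
Preorder trace (stopping at first violation):
  at node 47 with bounds (-inf, +inf): OK
  at node 40 with bounds (-inf, 47): OK
  at node 4 with bounds (-inf, 40): OK
  at node 29 with bounds (4, 40): OK
  at node 27 with bounds (4, 29): OK
  at node 34 with bounds (29, 40): OK
No violation found at any node.
Result: Valid BST


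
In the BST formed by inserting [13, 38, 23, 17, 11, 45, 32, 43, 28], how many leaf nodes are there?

Tree built from: [13, 38, 23, 17, 11, 45, 32, 43, 28]
Tree (level-order array): [13, 11, 38, None, None, 23, 45, 17, 32, 43, None, None, None, 28]
Rule: A leaf has 0 children.
Per-node child counts:
  node 13: 2 child(ren)
  node 11: 0 child(ren)
  node 38: 2 child(ren)
  node 23: 2 child(ren)
  node 17: 0 child(ren)
  node 32: 1 child(ren)
  node 28: 0 child(ren)
  node 45: 1 child(ren)
  node 43: 0 child(ren)
Matching nodes: [11, 17, 28, 43]
Count of leaf nodes: 4


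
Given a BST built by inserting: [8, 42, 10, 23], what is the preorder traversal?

Tree insertion order: [8, 42, 10, 23]
Tree (level-order array): [8, None, 42, 10, None, None, 23]
Preorder traversal: [8, 42, 10, 23]


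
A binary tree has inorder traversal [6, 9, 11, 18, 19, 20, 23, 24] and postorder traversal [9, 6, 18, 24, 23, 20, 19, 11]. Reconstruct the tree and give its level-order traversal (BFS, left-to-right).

Inorder:   [6, 9, 11, 18, 19, 20, 23, 24]
Postorder: [9, 6, 18, 24, 23, 20, 19, 11]
Algorithm: postorder visits root last, so walk postorder right-to-left;
each value is the root of the current inorder slice — split it at that
value, recurse on the right subtree first, then the left.
Recursive splits:
  root=11; inorder splits into left=[6, 9], right=[18, 19, 20, 23, 24]
  root=19; inorder splits into left=[18], right=[20, 23, 24]
  root=20; inorder splits into left=[], right=[23, 24]
  root=23; inorder splits into left=[], right=[24]
  root=24; inorder splits into left=[], right=[]
  root=18; inorder splits into left=[], right=[]
  root=6; inorder splits into left=[], right=[9]
  root=9; inorder splits into left=[], right=[]
Reconstructed level-order: [11, 6, 19, 9, 18, 20, 23, 24]


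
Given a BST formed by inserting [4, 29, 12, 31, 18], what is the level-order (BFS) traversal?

Tree insertion order: [4, 29, 12, 31, 18]
Tree (level-order array): [4, None, 29, 12, 31, None, 18]
BFS from the root, enqueuing left then right child of each popped node:
  queue [4] -> pop 4, enqueue [29], visited so far: [4]
  queue [29] -> pop 29, enqueue [12, 31], visited so far: [4, 29]
  queue [12, 31] -> pop 12, enqueue [18], visited so far: [4, 29, 12]
  queue [31, 18] -> pop 31, enqueue [none], visited so far: [4, 29, 12, 31]
  queue [18] -> pop 18, enqueue [none], visited so far: [4, 29, 12, 31, 18]
Result: [4, 29, 12, 31, 18]


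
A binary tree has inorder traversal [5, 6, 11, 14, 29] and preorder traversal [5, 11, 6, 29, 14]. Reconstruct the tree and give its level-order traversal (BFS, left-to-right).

Inorder:  [5, 6, 11, 14, 29]
Preorder: [5, 11, 6, 29, 14]
Algorithm: preorder visits root first, so consume preorder in order;
for each root, split the current inorder slice at that value into
left-subtree inorder and right-subtree inorder, then recurse.
Recursive splits:
  root=5; inorder splits into left=[], right=[6, 11, 14, 29]
  root=11; inorder splits into left=[6], right=[14, 29]
  root=6; inorder splits into left=[], right=[]
  root=29; inorder splits into left=[14], right=[]
  root=14; inorder splits into left=[], right=[]
Reconstructed level-order: [5, 11, 6, 29, 14]


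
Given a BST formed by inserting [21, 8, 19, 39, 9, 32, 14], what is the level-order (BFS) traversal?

Tree insertion order: [21, 8, 19, 39, 9, 32, 14]
Tree (level-order array): [21, 8, 39, None, 19, 32, None, 9, None, None, None, None, 14]
BFS from the root, enqueuing left then right child of each popped node:
  queue [21] -> pop 21, enqueue [8, 39], visited so far: [21]
  queue [8, 39] -> pop 8, enqueue [19], visited so far: [21, 8]
  queue [39, 19] -> pop 39, enqueue [32], visited so far: [21, 8, 39]
  queue [19, 32] -> pop 19, enqueue [9], visited so far: [21, 8, 39, 19]
  queue [32, 9] -> pop 32, enqueue [none], visited so far: [21, 8, 39, 19, 32]
  queue [9] -> pop 9, enqueue [14], visited so far: [21, 8, 39, 19, 32, 9]
  queue [14] -> pop 14, enqueue [none], visited so far: [21, 8, 39, 19, 32, 9, 14]
Result: [21, 8, 39, 19, 32, 9, 14]


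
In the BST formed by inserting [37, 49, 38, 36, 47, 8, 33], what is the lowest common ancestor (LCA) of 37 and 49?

Tree insertion order: [37, 49, 38, 36, 47, 8, 33]
Tree (level-order array): [37, 36, 49, 8, None, 38, None, None, 33, None, 47]
In a BST, the LCA of p=37, q=49 is the first node v on the
root-to-leaf path with p <= v <= q (go left if both < v, right if both > v).
Walk from root:
  at 37: 37 <= 37 <= 49, this is the LCA
LCA = 37


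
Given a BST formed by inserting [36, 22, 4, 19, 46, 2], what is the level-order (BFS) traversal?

Tree insertion order: [36, 22, 4, 19, 46, 2]
Tree (level-order array): [36, 22, 46, 4, None, None, None, 2, 19]
BFS from the root, enqueuing left then right child of each popped node:
  queue [36] -> pop 36, enqueue [22, 46], visited so far: [36]
  queue [22, 46] -> pop 22, enqueue [4], visited so far: [36, 22]
  queue [46, 4] -> pop 46, enqueue [none], visited so far: [36, 22, 46]
  queue [4] -> pop 4, enqueue [2, 19], visited so far: [36, 22, 46, 4]
  queue [2, 19] -> pop 2, enqueue [none], visited so far: [36, 22, 46, 4, 2]
  queue [19] -> pop 19, enqueue [none], visited so far: [36, 22, 46, 4, 2, 19]
Result: [36, 22, 46, 4, 2, 19]


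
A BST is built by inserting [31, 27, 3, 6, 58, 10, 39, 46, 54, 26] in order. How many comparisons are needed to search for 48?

Search path for 48: 31 -> 58 -> 39 -> 46 -> 54
Found: False
Comparisons: 5


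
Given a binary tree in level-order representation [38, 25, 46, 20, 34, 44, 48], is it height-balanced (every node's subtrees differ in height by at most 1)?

Tree (level-order array): [38, 25, 46, 20, 34, 44, 48]
Definition: a tree is height-balanced if, at every node, |h(left) - h(right)| <= 1 (empty subtree has height -1).
Bottom-up per-node check:
  node 20: h_left=-1, h_right=-1, diff=0 [OK], height=0
  node 34: h_left=-1, h_right=-1, diff=0 [OK], height=0
  node 25: h_left=0, h_right=0, diff=0 [OK], height=1
  node 44: h_left=-1, h_right=-1, diff=0 [OK], height=0
  node 48: h_left=-1, h_right=-1, diff=0 [OK], height=0
  node 46: h_left=0, h_right=0, diff=0 [OK], height=1
  node 38: h_left=1, h_right=1, diff=0 [OK], height=2
All nodes satisfy the balance condition.
Result: Balanced


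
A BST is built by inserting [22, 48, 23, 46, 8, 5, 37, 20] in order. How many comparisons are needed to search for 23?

Search path for 23: 22 -> 48 -> 23
Found: True
Comparisons: 3


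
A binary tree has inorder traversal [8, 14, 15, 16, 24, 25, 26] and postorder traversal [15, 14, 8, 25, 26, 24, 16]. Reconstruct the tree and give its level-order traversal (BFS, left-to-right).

Inorder:   [8, 14, 15, 16, 24, 25, 26]
Postorder: [15, 14, 8, 25, 26, 24, 16]
Algorithm: postorder visits root last, so walk postorder right-to-left;
each value is the root of the current inorder slice — split it at that
value, recurse on the right subtree first, then the left.
Recursive splits:
  root=16; inorder splits into left=[8, 14, 15], right=[24, 25, 26]
  root=24; inorder splits into left=[], right=[25, 26]
  root=26; inorder splits into left=[25], right=[]
  root=25; inorder splits into left=[], right=[]
  root=8; inorder splits into left=[], right=[14, 15]
  root=14; inorder splits into left=[], right=[15]
  root=15; inorder splits into left=[], right=[]
Reconstructed level-order: [16, 8, 24, 14, 26, 15, 25]


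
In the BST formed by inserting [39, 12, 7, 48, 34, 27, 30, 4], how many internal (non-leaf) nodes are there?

Tree built from: [39, 12, 7, 48, 34, 27, 30, 4]
Tree (level-order array): [39, 12, 48, 7, 34, None, None, 4, None, 27, None, None, None, None, 30]
Rule: An internal node has at least one child.
Per-node child counts:
  node 39: 2 child(ren)
  node 12: 2 child(ren)
  node 7: 1 child(ren)
  node 4: 0 child(ren)
  node 34: 1 child(ren)
  node 27: 1 child(ren)
  node 30: 0 child(ren)
  node 48: 0 child(ren)
Matching nodes: [39, 12, 7, 34, 27]
Count of internal (non-leaf) nodes: 5


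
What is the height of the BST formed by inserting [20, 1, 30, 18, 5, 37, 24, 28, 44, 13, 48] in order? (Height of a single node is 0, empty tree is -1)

Insertion order: [20, 1, 30, 18, 5, 37, 24, 28, 44, 13, 48]
Tree (level-order array): [20, 1, 30, None, 18, 24, 37, 5, None, None, 28, None, 44, None, 13, None, None, None, 48]
Compute height bottom-up (empty subtree = -1):
  height(13) = 1 + max(-1, -1) = 0
  height(5) = 1 + max(-1, 0) = 1
  height(18) = 1 + max(1, -1) = 2
  height(1) = 1 + max(-1, 2) = 3
  height(28) = 1 + max(-1, -1) = 0
  height(24) = 1 + max(-1, 0) = 1
  height(48) = 1 + max(-1, -1) = 0
  height(44) = 1 + max(-1, 0) = 1
  height(37) = 1 + max(-1, 1) = 2
  height(30) = 1 + max(1, 2) = 3
  height(20) = 1 + max(3, 3) = 4
Height = 4


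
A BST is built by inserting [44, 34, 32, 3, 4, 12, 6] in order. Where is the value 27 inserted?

Starting tree (level order): [44, 34, None, 32, None, 3, None, None, 4, None, 12, 6]
Insertion path: 44 -> 34 -> 32 -> 3 -> 4 -> 12
Result: insert 27 as right child of 12
Final tree (level order): [44, 34, None, 32, None, 3, None, None, 4, None, 12, 6, 27]


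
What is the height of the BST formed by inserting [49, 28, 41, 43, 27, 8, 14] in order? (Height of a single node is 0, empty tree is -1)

Insertion order: [49, 28, 41, 43, 27, 8, 14]
Tree (level-order array): [49, 28, None, 27, 41, 8, None, None, 43, None, 14]
Compute height bottom-up (empty subtree = -1):
  height(14) = 1 + max(-1, -1) = 0
  height(8) = 1 + max(-1, 0) = 1
  height(27) = 1 + max(1, -1) = 2
  height(43) = 1 + max(-1, -1) = 0
  height(41) = 1 + max(-1, 0) = 1
  height(28) = 1 + max(2, 1) = 3
  height(49) = 1 + max(3, -1) = 4
Height = 4


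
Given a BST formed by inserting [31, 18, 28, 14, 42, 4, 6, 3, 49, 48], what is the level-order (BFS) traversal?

Tree insertion order: [31, 18, 28, 14, 42, 4, 6, 3, 49, 48]
Tree (level-order array): [31, 18, 42, 14, 28, None, 49, 4, None, None, None, 48, None, 3, 6]
BFS from the root, enqueuing left then right child of each popped node:
  queue [31] -> pop 31, enqueue [18, 42], visited so far: [31]
  queue [18, 42] -> pop 18, enqueue [14, 28], visited so far: [31, 18]
  queue [42, 14, 28] -> pop 42, enqueue [49], visited so far: [31, 18, 42]
  queue [14, 28, 49] -> pop 14, enqueue [4], visited so far: [31, 18, 42, 14]
  queue [28, 49, 4] -> pop 28, enqueue [none], visited so far: [31, 18, 42, 14, 28]
  queue [49, 4] -> pop 49, enqueue [48], visited so far: [31, 18, 42, 14, 28, 49]
  queue [4, 48] -> pop 4, enqueue [3, 6], visited so far: [31, 18, 42, 14, 28, 49, 4]
  queue [48, 3, 6] -> pop 48, enqueue [none], visited so far: [31, 18, 42, 14, 28, 49, 4, 48]
  queue [3, 6] -> pop 3, enqueue [none], visited so far: [31, 18, 42, 14, 28, 49, 4, 48, 3]
  queue [6] -> pop 6, enqueue [none], visited so far: [31, 18, 42, 14, 28, 49, 4, 48, 3, 6]
Result: [31, 18, 42, 14, 28, 49, 4, 48, 3, 6]


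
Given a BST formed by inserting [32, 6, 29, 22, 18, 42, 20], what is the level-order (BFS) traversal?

Tree insertion order: [32, 6, 29, 22, 18, 42, 20]
Tree (level-order array): [32, 6, 42, None, 29, None, None, 22, None, 18, None, None, 20]
BFS from the root, enqueuing left then right child of each popped node:
  queue [32] -> pop 32, enqueue [6, 42], visited so far: [32]
  queue [6, 42] -> pop 6, enqueue [29], visited so far: [32, 6]
  queue [42, 29] -> pop 42, enqueue [none], visited so far: [32, 6, 42]
  queue [29] -> pop 29, enqueue [22], visited so far: [32, 6, 42, 29]
  queue [22] -> pop 22, enqueue [18], visited so far: [32, 6, 42, 29, 22]
  queue [18] -> pop 18, enqueue [20], visited so far: [32, 6, 42, 29, 22, 18]
  queue [20] -> pop 20, enqueue [none], visited so far: [32, 6, 42, 29, 22, 18, 20]
Result: [32, 6, 42, 29, 22, 18, 20]


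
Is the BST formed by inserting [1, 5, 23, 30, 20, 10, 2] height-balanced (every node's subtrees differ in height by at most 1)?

Tree (level-order array): [1, None, 5, 2, 23, None, None, 20, 30, 10]
Definition: a tree is height-balanced if, at every node, |h(left) - h(right)| <= 1 (empty subtree has height -1).
Bottom-up per-node check:
  node 2: h_left=-1, h_right=-1, diff=0 [OK], height=0
  node 10: h_left=-1, h_right=-1, diff=0 [OK], height=0
  node 20: h_left=0, h_right=-1, diff=1 [OK], height=1
  node 30: h_left=-1, h_right=-1, diff=0 [OK], height=0
  node 23: h_left=1, h_right=0, diff=1 [OK], height=2
  node 5: h_left=0, h_right=2, diff=2 [FAIL (|0-2|=2 > 1)], height=3
  node 1: h_left=-1, h_right=3, diff=4 [FAIL (|-1-3|=4 > 1)], height=4
Node 5 violates the condition: |0 - 2| = 2 > 1.
Result: Not balanced


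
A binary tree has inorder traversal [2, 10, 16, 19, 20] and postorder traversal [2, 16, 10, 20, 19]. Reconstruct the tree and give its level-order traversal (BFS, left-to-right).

Inorder:   [2, 10, 16, 19, 20]
Postorder: [2, 16, 10, 20, 19]
Algorithm: postorder visits root last, so walk postorder right-to-left;
each value is the root of the current inorder slice — split it at that
value, recurse on the right subtree first, then the left.
Recursive splits:
  root=19; inorder splits into left=[2, 10, 16], right=[20]
  root=20; inorder splits into left=[], right=[]
  root=10; inorder splits into left=[2], right=[16]
  root=16; inorder splits into left=[], right=[]
  root=2; inorder splits into left=[], right=[]
Reconstructed level-order: [19, 10, 20, 2, 16]


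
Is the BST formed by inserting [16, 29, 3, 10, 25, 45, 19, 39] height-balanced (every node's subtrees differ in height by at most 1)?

Tree (level-order array): [16, 3, 29, None, 10, 25, 45, None, None, 19, None, 39]
Definition: a tree is height-balanced if, at every node, |h(left) - h(right)| <= 1 (empty subtree has height -1).
Bottom-up per-node check:
  node 10: h_left=-1, h_right=-1, diff=0 [OK], height=0
  node 3: h_left=-1, h_right=0, diff=1 [OK], height=1
  node 19: h_left=-1, h_right=-1, diff=0 [OK], height=0
  node 25: h_left=0, h_right=-1, diff=1 [OK], height=1
  node 39: h_left=-1, h_right=-1, diff=0 [OK], height=0
  node 45: h_left=0, h_right=-1, diff=1 [OK], height=1
  node 29: h_left=1, h_right=1, diff=0 [OK], height=2
  node 16: h_left=1, h_right=2, diff=1 [OK], height=3
All nodes satisfy the balance condition.
Result: Balanced


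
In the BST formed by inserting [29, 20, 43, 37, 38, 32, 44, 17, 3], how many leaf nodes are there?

Tree built from: [29, 20, 43, 37, 38, 32, 44, 17, 3]
Tree (level-order array): [29, 20, 43, 17, None, 37, 44, 3, None, 32, 38]
Rule: A leaf has 0 children.
Per-node child counts:
  node 29: 2 child(ren)
  node 20: 1 child(ren)
  node 17: 1 child(ren)
  node 3: 0 child(ren)
  node 43: 2 child(ren)
  node 37: 2 child(ren)
  node 32: 0 child(ren)
  node 38: 0 child(ren)
  node 44: 0 child(ren)
Matching nodes: [3, 32, 38, 44]
Count of leaf nodes: 4


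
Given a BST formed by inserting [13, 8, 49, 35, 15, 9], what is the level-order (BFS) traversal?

Tree insertion order: [13, 8, 49, 35, 15, 9]
Tree (level-order array): [13, 8, 49, None, 9, 35, None, None, None, 15]
BFS from the root, enqueuing left then right child of each popped node:
  queue [13] -> pop 13, enqueue [8, 49], visited so far: [13]
  queue [8, 49] -> pop 8, enqueue [9], visited so far: [13, 8]
  queue [49, 9] -> pop 49, enqueue [35], visited so far: [13, 8, 49]
  queue [9, 35] -> pop 9, enqueue [none], visited so far: [13, 8, 49, 9]
  queue [35] -> pop 35, enqueue [15], visited so far: [13, 8, 49, 9, 35]
  queue [15] -> pop 15, enqueue [none], visited so far: [13, 8, 49, 9, 35, 15]
Result: [13, 8, 49, 9, 35, 15]


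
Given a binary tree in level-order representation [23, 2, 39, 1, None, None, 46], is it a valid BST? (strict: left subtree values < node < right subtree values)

Level-order array: [23, 2, 39, 1, None, None, 46]
Validate using subtree bounds (lo, hi): at each node, require lo < value < hi,
then recurse left with hi=value and right with lo=value.
Preorder trace (stopping at first violation):
  at node 23 with bounds (-inf, +inf): OK
  at node 2 with bounds (-inf, 23): OK
  at node 1 with bounds (-inf, 2): OK
  at node 39 with bounds (23, +inf): OK
  at node 46 with bounds (39, +inf): OK
No violation found at any node.
Result: Valid BST


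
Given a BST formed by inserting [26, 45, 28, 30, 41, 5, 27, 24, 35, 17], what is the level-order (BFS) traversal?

Tree insertion order: [26, 45, 28, 30, 41, 5, 27, 24, 35, 17]
Tree (level-order array): [26, 5, 45, None, 24, 28, None, 17, None, 27, 30, None, None, None, None, None, 41, 35]
BFS from the root, enqueuing left then right child of each popped node:
  queue [26] -> pop 26, enqueue [5, 45], visited so far: [26]
  queue [5, 45] -> pop 5, enqueue [24], visited so far: [26, 5]
  queue [45, 24] -> pop 45, enqueue [28], visited so far: [26, 5, 45]
  queue [24, 28] -> pop 24, enqueue [17], visited so far: [26, 5, 45, 24]
  queue [28, 17] -> pop 28, enqueue [27, 30], visited so far: [26, 5, 45, 24, 28]
  queue [17, 27, 30] -> pop 17, enqueue [none], visited so far: [26, 5, 45, 24, 28, 17]
  queue [27, 30] -> pop 27, enqueue [none], visited so far: [26, 5, 45, 24, 28, 17, 27]
  queue [30] -> pop 30, enqueue [41], visited so far: [26, 5, 45, 24, 28, 17, 27, 30]
  queue [41] -> pop 41, enqueue [35], visited so far: [26, 5, 45, 24, 28, 17, 27, 30, 41]
  queue [35] -> pop 35, enqueue [none], visited so far: [26, 5, 45, 24, 28, 17, 27, 30, 41, 35]
Result: [26, 5, 45, 24, 28, 17, 27, 30, 41, 35]


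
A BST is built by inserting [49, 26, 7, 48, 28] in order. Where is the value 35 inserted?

Starting tree (level order): [49, 26, None, 7, 48, None, None, 28]
Insertion path: 49 -> 26 -> 48 -> 28
Result: insert 35 as right child of 28
Final tree (level order): [49, 26, None, 7, 48, None, None, 28, None, None, 35]


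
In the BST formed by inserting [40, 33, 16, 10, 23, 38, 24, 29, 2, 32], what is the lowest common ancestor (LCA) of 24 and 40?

Tree insertion order: [40, 33, 16, 10, 23, 38, 24, 29, 2, 32]
Tree (level-order array): [40, 33, None, 16, 38, 10, 23, None, None, 2, None, None, 24, None, None, None, 29, None, 32]
In a BST, the LCA of p=24, q=40 is the first node v on the
root-to-leaf path with p <= v <= q (go left if both < v, right if both > v).
Walk from root:
  at 40: 24 <= 40 <= 40, this is the LCA
LCA = 40


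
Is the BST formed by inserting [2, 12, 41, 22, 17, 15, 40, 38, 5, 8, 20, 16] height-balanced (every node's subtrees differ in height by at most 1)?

Tree (level-order array): [2, None, 12, 5, 41, None, 8, 22, None, None, None, 17, 40, 15, 20, 38, None, None, 16]
Definition: a tree is height-balanced if, at every node, |h(left) - h(right)| <= 1 (empty subtree has height -1).
Bottom-up per-node check:
  node 8: h_left=-1, h_right=-1, diff=0 [OK], height=0
  node 5: h_left=-1, h_right=0, diff=1 [OK], height=1
  node 16: h_left=-1, h_right=-1, diff=0 [OK], height=0
  node 15: h_left=-1, h_right=0, diff=1 [OK], height=1
  node 20: h_left=-1, h_right=-1, diff=0 [OK], height=0
  node 17: h_left=1, h_right=0, diff=1 [OK], height=2
  node 38: h_left=-1, h_right=-1, diff=0 [OK], height=0
  node 40: h_left=0, h_right=-1, diff=1 [OK], height=1
  node 22: h_left=2, h_right=1, diff=1 [OK], height=3
  node 41: h_left=3, h_right=-1, diff=4 [FAIL (|3--1|=4 > 1)], height=4
  node 12: h_left=1, h_right=4, diff=3 [FAIL (|1-4|=3 > 1)], height=5
  node 2: h_left=-1, h_right=5, diff=6 [FAIL (|-1-5|=6 > 1)], height=6
Node 41 violates the condition: |3 - -1| = 4 > 1.
Result: Not balanced


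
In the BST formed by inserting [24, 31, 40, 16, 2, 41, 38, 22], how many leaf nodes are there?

Tree built from: [24, 31, 40, 16, 2, 41, 38, 22]
Tree (level-order array): [24, 16, 31, 2, 22, None, 40, None, None, None, None, 38, 41]
Rule: A leaf has 0 children.
Per-node child counts:
  node 24: 2 child(ren)
  node 16: 2 child(ren)
  node 2: 0 child(ren)
  node 22: 0 child(ren)
  node 31: 1 child(ren)
  node 40: 2 child(ren)
  node 38: 0 child(ren)
  node 41: 0 child(ren)
Matching nodes: [2, 22, 38, 41]
Count of leaf nodes: 4


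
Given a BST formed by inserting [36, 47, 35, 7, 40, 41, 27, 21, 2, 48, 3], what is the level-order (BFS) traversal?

Tree insertion order: [36, 47, 35, 7, 40, 41, 27, 21, 2, 48, 3]
Tree (level-order array): [36, 35, 47, 7, None, 40, 48, 2, 27, None, 41, None, None, None, 3, 21]
BFS from the root, enqueuing left then right child of each popped node:
  queue [36] -> pop 36, enqueue [35, 47], visited so far: [36]
  queue [35, 47] -> pop 35, enqueue [7], visited so far: [36, 35]
  queue [47, 7] -> pop 47, enqueue [40, 48], visited so far: [36, 35, 47]
  queue [7, 40, 48] -> pop 7, enqueue [2, 27], visited so far: [36, 35, 47, 7]
  queue [40, 48, 2, 27] -> pop 40, enqueue [41], visited so far: [36, 35, 47, 7, 40]
  queue [48, 2, 27, 41] -> pop 48, enqueue [none], visited so far: [36, 35, 47, 7, 40, 48]
  queue [2, 27, 41] -> pop 2, enqueue [3], visited so far: [36, 35, 47, 7, 40, 48, 2]
  queue [27, 41, 3] -> pop 27, enqueue [21], visited so far: [36, 35, 47, 7, 40, 48, 2, 27]
  queue [41, 3, 21] -> pop 41, enqueue [none], visited so far: [36, 35, 47, 7, 40, 48, 2, 27, 41]
  queue [3, 21] -> pop 3, enqueue [none], visited so far: [36, 35, 47, 7, 40, 48, 2, 27, 41, 3]
  queue [21] -> pop 21, enqueue [none], visited so far: [36, 35, 47, 7, 40, 48, 2, 27, 41, 3, 21]
Result: [36, 35, 47, 7, 40, 48, 2, 27, 41, 3, 21]


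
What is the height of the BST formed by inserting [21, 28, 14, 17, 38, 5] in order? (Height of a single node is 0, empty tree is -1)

Insertion order: [21, 28, 14, 17, 38, 5]
Tree (level-order array): [21, 14, 28, 5, 17, None, 38]
Compute height bottom-up (empty subtree = -1):
  height(5) = 1 + max(-1, -1) = 0
  height(17) = 1 + max(-1, -1) = 0
  height(14) = 1 + max(0, 0) = 1
  height(38) = 1 + max(-1, -1) = 0
  height(28) = 1 + max(-1, 0) = 1
  height(21) = 1 + max(1, 1) = 2
Height = 2


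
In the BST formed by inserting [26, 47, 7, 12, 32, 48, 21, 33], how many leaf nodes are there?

Tree built from: [26, 47, 7, 12, 32, 48, 21, 33]
Tree (level-order array): [26, 7, 47, None, 12, 32, 48, None, 21, None, 33]
Rule: A leaf has 0 children.
Per-node child counts:
  node 26: 2 child(ren)
  node 7: 1 child(ren)
  node 12: 1 child(ren)
  node 21: 0 child(ren)
  node 47: 2 child(ren)
  node 32: 1 child(ren)
  node 33: 0 child(ren)
  node 48: 0 child(ren)
Matching nodes: [21, 33, 48]
Count of leaf nodes: 3


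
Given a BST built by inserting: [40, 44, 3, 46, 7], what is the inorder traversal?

Tree insertion order: [40, 44, 3, 46, 7]
Tree (level-order array): [40, 3, 44, None, 7, None, 46]
Inorder traversal: [3, 7, 40, 44, 46]


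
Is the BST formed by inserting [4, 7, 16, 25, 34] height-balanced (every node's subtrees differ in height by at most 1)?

Tree (level-order array): [4, None, 7, None, 16, None, 25, None, 34]
Definition: a tree is height-balanced if, at every node, |h(left) - h(right)| <= 1 (empty subtree has height -1).
Bottom-up per-node check:
  node 34: h_left=-1, h_right=-1, diff=0 [OK], height=0
  node 25: h_left=-1, h_right=0, diff=1 [OK], height=1
  node 16: h_left=-1, h_right=1, diff=2 [FAIL (|-1-1|=2 > 1)], height=2
  node 7: h_left=-1, h_right=2, diff=3 [FAIL (|-1-2|=3 > 1)], height=3
  node 4: h_left=-1, h_right=3, diff=4 [FAIL (|-1-3|=4 > 1)], height=4
Node 16 violates the condition: |-1 - 1| = 2 > 1.
Result: Not balanced


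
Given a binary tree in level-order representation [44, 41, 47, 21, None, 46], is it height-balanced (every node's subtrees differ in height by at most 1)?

Tree (level-order array): [44, 41, 47, 21, None, 46]
Definition: a tree is height-balanced if, at every node, |h(left) - h(right)| <= 1 (empty subtree has height -1).
Bottom-up per-node check:
  node 21: h_left=-1, h_right=-1, diff=0 [OK], height=0
  node 41: h_left=0, h_right=-1, diff=1 [OK], height=1
  node 46: h_left=-1, h_right=-1, diff=0 [OK], height=0
  node 47: h_left=0, h_right=-1, diff=1 [OK], height=1
  node 44: h_left=1, h_right=1, diff=0 [OK], height=2
All nodes satisfy the balance condition.
Result: Balanced


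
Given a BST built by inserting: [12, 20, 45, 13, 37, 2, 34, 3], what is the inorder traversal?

Tree insertion order: [12, 20, 45, 13, 37, 2, 34, 3]
Tree (level-order array): [12, 2, 20, None, 3, 13, 45, None, None, None, None, 37, None, 34]
Inorder traversal: [2, 3, 12, 13, 20, 34, 37, 45]


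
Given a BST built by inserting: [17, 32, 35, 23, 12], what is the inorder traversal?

Tree insertion order: [17, 32, 35, 23, 12]
Tree (level-order array): [17, 12, 32, None, None, 23, 35]
Inorder traversal: [12, 17, 23, 32, 35]


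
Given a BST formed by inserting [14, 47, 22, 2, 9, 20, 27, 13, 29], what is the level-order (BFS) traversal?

Tree insertion order: [14, 47, 22, 2, 9, 20, 27, 13, 29]
Tree (level-order array): [14, 2, 47, None, 9, 22, None, None, 13, 20, 27, None, None, None, None, None, 29]
BFS from the root, enqueuing left then right child of each popped node:
  queue [14] -> pop 14, enqueue [2, 47], visited so far: [14]
  queue [2, 47] -> pop 2, enqueue [9], visited so far: [14, 2]
  queue [47, 9] -> pop 47, enqueue [22], visited so far: [14, 2, 47]
  queue [9, 22] -> pop 9, enqueue [13], visited so far: [14, 2, 47, 9]
  queue [22, 13] -> pop 22, enqueue [20, 27], visited so far: [14, 2, 47, 9, 22]
  queue [13, 20, 27] -> pop 13, enqueue [none], visited so far: [14, 2, 47, 9, 22, 13]
  queue [20, 27] -> pop 20, enqueue [none], visited so far: [14, 2, 47, 9, 22, 13, 20]
  queue [27] -> pop 27, enqueue [29], visited so far: [14, 2, 47, 9, 22, 13, 20, 27]
  queue [29] -> pop 29, enqueue [none], visited so far: [14, 2, 47, 9, 22, 13, 20, 27, 29]
Result: [14, 2, 47, 9, 22, 13, 20, 27, 29]


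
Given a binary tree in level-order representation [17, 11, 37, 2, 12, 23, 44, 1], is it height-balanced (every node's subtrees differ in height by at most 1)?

Tree (level-order array): [17, 11, 37, 2, 12, 23, 44, 1]
Definition: a tree is height-balanced if, at every node, |h(left) - h(right)| <= 1 (empty subtree has height -1).
Bottom-up per-node check:
  node 1: h_left=-1, h_right=-1, diff=0 [OK], height=0
  node 2: h_left=0, h_right=-1, diff=1 [OK], height=1
  node 12: h_left=-1, h_right=-1, diff=0 [OK], height=0
  node 11: h_left=1, h_right=0, diff=1 [OK], height=2
  node 23: h_left=-1, h_right=-1, diff=0 [OK], height=0
  node 44: h_left=-1, h_right=-1, diff=0 [OK], height=0
  node 37: h_left=0, h_right=0, diff=0 [OK], height=1
  node 17: h_left=2, h_right=1, diff=1 [OK], height=3
All nodes satisfy the balance condition.
Result: Balanced


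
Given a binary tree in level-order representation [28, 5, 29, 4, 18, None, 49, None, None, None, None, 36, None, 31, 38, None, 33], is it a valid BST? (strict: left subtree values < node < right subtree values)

Level-order array: [28, 5, 29, 4, 18, None, 49, None, None, None, None, 36, None, 31, 38, None, 33]
Validate using subtree bounds (lo, hi): at each node, require lo < value < hi,
then recurse left with hi=value and right with lo=value.
Preorder trace (stopping at first violation):
  at node 28 with bounds (-inf, +inf): OK
  at node 5 with bounds (-inf, 28): OK
  at node 4 with bounds (-inf, 5): OK
  at node 18 with bounds (5, 28): OK
  at node 29 with bounds (28, +inf): OK
  at node 49 with bounds (29, +inf): OK
  at node 36 with bounds (29, 49): OK
  at node 31 with bounds (29, 36): OK
  at node 33 with bounds (31, 36): OK
  at node 38 with bounds (36, 49): OK
No violation found at any node.
Result: Valid BST


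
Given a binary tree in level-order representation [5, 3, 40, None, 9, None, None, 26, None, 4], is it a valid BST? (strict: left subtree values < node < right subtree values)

Level-order array: [5, 3, 40, None, 9, None, None, 26, None, 4]
Validate using subtree bounds (lo, hi): at each node, require lo < value < hi,
then recurse left with hi=value and right with lo=value.
Preorder trace (stopping at first violation):
  at node 5 with bounds (-inf, +inf): OK
  at node 3 with bounds (-inf, 5): OK
  at node 9 with bounds (3, 5): VIOLATION
Node 9 violates its bound: not (3 < 9 < 5).
Result: Not a valid BST


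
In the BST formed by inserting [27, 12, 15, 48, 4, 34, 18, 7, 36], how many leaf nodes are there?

Tree built from: [27, 12, 15, 48, 4, 34, 18, 7, 36]
Tree (level-order array): [27, 12, 48, 4, 15, 34, None, None, 7, None, 18, None, 36]
Rule: A leaf has 0 children.
Per-node child counts:
  node 27: 2 child(ren)
  node 12: 2 child(ren)
  node 4: 1 child(ren)
  node 7: 0 child(ren)
  node 15: 1 child(ren)
  node 18: 0 child(ren)
  node 48: 1 child(ren)
  node 34: 1 child(ren)
  node 36: 0 child(ren)
Matching nodes: [7, 18, 36]
Count of leaf nodes: 3


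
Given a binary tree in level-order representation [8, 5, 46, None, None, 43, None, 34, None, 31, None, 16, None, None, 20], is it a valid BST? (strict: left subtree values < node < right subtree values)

Level-order array: [8, 5, 46, None, None, 43, None, 34, None, 31, None, 16, None, None, 20]
Validate using subtree bounds (lo, hi): at each node, require lo < value < hi,
then recurse left with hi=value and right with lo=value.
Preorder trace (stopping at first violation):
  at node 8 with bounds (-inf, +inf): OK
  at node 5 with bounds (-inf, 8): OK
  at node 46 with bounds (8, +inf): OK
  at node 43 with bounds (8, 46): OK
  at node 34 with bounds (8, 43): OK
  at node 31 with bounds (8, 34): OK
  at node 16 with bounds (8, 31): OK
  at node 20 with bounds (16, 31): OK
No violation found at any node.
Result: Valid BST


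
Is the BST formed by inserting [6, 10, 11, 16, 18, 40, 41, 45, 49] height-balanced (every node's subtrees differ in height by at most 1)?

Tree (level-order array): [6, None, 10, None, 11, None, 16, None, 18, None, 40, None, 41, None, 45, None, 49]
Definition: a tree is height-balanced if, at every node, |h(left) - h(right)| <= 1 (empty subtree has height -1).
Bottom-up per-node check:
  node 49: h_left=-1, h_right=-1, diff=0 [OK], height=0
  node 45: h_left=-1, h_right=0, diff=1 [OK], height=1
  node 41: h_left=-1, h_right=1, diff=2 [FAIL (|-1-1|=2 > 1)], height=2
  node 40: h_left=-1, h_right=2, diff=3 [FAIL (|-1-2|=3 > 1)], height=3
  node 18: h_left=-1, h_right=3, diff=4 [FAIL (|-1-3|=4 > 1)], height=4
  node 16: h_left=-1, h_right=4, diff=5 [FAIL (|-1-4|=5 > 1)], height=5
  node 11: h_left=-1, h_right=5, diff=6 [FAIL (|-1-5|=6 > 1)], height=6
  node 10: h_left=-1, h_right=6, diff=7 [FAIL (|-1-6|=7 > 1)], height=7
  node 6: h_left=-1, h_right=7, diff=8 [FAIL (|-1-7|=8 > 1)], height=8
Node 41 violates the condition: |-1 - 1| = 2 > 1.
Result: Not balanced


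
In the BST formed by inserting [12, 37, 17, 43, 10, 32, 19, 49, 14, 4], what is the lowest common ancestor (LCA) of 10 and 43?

Tree insertion order: [12, 37, 17, 43, 10, 32, 19, 49, 14, 4]
Tree (level-order array): [12, 10, 37, 4, None, 17, 43, None, None, 14, 32, None, 49, None, None, 19]
In a BST, the LCA of p=10, q=43 is the first node v on the
root-to-leaf path with p <= v <= q (go left if both < v, right if both > v).
Walk from root:
  at 12: 10 <= 12 <= 43, this is the LCA
LCA = 12


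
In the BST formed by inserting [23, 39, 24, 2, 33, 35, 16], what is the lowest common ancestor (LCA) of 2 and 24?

Tree insertion order: [23, 39, 24, 2, 33, 35, 16]
Tree (level-order array): [23, 2, 39, None, 16, 24, None, None, None, None, 33, None, 35]
In a BST, the LCA of p=2, q=24 is the first node v on the
root-to-leaf path with p <= v <= q (go left if both < v, right if both > v).
Walk from root:
  at 23: 2 <= 23 <= 24, this is the LCA
LCA = 23
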